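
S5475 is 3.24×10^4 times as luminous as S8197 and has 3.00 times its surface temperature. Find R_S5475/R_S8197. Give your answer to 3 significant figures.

L ∝ R²T⁴ gives R ∝ √L / T², so
R_S5475/R_S8197 = √(3.24×10^4) / (3.00)² = 180.0 / 9.000 = 20.00.

20.0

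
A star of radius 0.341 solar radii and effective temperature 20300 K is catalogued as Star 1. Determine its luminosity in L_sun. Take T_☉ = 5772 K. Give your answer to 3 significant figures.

L/L_☉ = (R/R_☉)² (T/T_☉)⁴ = (0.341)² × (20300/5772)⁴
       = 0.1163 × (3.517)⁴ = 0.1163 × 153.0 = 17.79.

17.8 L_sun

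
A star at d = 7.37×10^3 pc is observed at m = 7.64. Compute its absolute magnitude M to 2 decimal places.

M = m − 5 log₁₀(d/10 pc) = 7.64 − 5 log₁₀(7.37×10^3/10)
  = 7.64 − 5 × 2.867 = 7.64 − 14.34 = -6.70.

-6.70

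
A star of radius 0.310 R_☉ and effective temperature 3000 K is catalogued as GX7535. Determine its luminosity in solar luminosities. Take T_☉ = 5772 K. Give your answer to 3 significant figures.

0.00701 solar luminosities

L/L_☉ = (R/R_☉)² (T/T_☉)⁴ = (0.310)² × (3000/5772)⁴
       = 0.09610 × (0.5198)⁴ = 0.09610 × 0.07298 = 0.007013.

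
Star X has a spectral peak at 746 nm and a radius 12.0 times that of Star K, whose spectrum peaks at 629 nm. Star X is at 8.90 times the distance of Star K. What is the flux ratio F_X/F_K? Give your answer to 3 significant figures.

0.919

Wien's law: T_X/T_K = λ_K/λ_X = 629/746 = 0.8432.
L_X/L_K = (R_X/R_K)²(T_X/T_K)⁴ = (12.0)²(0.8432)⁴ = 72.78.
F_X/F_K = (L_X/L_K)/(d_X/d_K)² = 72.78/(8.90)² = 0.9188.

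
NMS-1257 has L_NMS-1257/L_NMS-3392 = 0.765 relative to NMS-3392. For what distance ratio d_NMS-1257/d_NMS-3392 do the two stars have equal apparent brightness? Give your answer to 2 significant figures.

Equal flux requires L_NMS-1257/d_NMS-1257² = L_NMS-3392/d_NMS-3392², so d_NMS-1257/d_NMS-3392 = √(L_NMS-1257/L_NMS-3392)
= √(0.765) = 0.8746.

0.87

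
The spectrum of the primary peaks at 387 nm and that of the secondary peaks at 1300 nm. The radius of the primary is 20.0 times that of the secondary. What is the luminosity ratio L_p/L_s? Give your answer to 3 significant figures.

Wien's law gives T ∝ 1/λ_max, so T_p/T_s = λ_s/λ_p = 1300/387 = 3.359.
Then L ∝ R²T⁴ gives L_p/L_s = (20.0)² × (3.359)⁴ = 400.0 × 127.3 = 5.093×10^4.

5.09×10^4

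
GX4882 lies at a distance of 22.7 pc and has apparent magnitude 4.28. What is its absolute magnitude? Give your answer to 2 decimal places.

2.50

M = m − 5 log₁₀(d/10 pc) = 4.28 − 5 log₁₀(22.7/10)
  = 4.28 − 5 × 0.356 = 4.28 − 1.78 = 2.50.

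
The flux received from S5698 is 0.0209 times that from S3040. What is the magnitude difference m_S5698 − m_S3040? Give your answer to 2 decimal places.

4.20

m_S5698 − m_S3040 = −2.5 log₁₀(F_S5698/F_S3040) = −2.5 log₁₀(0.0209) = −2.5 × (-1.680) = 4.200.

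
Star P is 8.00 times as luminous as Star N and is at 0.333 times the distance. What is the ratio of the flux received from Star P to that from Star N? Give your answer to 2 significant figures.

F = L/(4πd²), so F_P/F_N = (L_P/L_N) / (d_P/d_N)²
= 8.00 / (0.333)² = 8.00 / 0.1109 = 72.14.

72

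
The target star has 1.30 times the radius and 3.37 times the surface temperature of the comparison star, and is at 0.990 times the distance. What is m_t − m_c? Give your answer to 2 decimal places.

L_t/L_c = (1.30)²(3.37)⁴ = 218.0.
F_t/F_c = (L_t/L_c)/(d_t/d_c)² = 218.0/0.9801 = 222.4.
m_t − m_c = −2.5 log₁₀(222.4) = -5.87.

-5.87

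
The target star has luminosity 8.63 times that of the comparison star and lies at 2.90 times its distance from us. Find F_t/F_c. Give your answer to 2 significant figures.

1.0

F = L/(4πd²), so F_t/F_c = (L_t/L_c) / (d_t/d_c)²
= 8.63 / (2.90)² = 8.63 / 8.410 = 1.026.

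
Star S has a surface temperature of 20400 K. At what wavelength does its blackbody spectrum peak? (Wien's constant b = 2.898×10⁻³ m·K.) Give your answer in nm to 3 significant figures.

142 nm

λ_max = b/T = 2.898×10⁻³ / 20400 = 1.42×10^-7 m = 142.1 nm.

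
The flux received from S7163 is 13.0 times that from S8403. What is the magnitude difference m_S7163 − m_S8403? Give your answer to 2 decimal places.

-2.78

m_S7163 − m_S8403 = −2.5 log₁₀(F_S7163/F_S8403) = −2.5 log₁₀(13.0) = −2.5 × (1.114) = -2.785.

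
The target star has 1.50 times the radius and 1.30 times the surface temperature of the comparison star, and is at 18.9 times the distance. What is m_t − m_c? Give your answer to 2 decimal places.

4.36

L_t/L_c = (1.50)²(1.30)⁴ = 6.426.
F_t/F_c = (L_t/L_c)/(d_t/d_c)² = 6.426/357.2 = 0.01799.
m_t − m_c = −2.5 log₁₀(0.01799) = 4.36.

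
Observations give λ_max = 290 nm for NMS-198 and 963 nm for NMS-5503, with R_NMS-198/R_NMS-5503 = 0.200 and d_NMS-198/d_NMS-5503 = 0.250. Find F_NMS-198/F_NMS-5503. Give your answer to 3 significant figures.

Wien's law: T_NMS-198/T_NMS-5503 = λ_NMS-5503/λ_NMS-198 = 963/290 = 3.321.
L_NMS-198/L_NMS-5503 = (R_NMS-198/R_NMS-5503)²(T_NMS-198/T_NMS-5503)⁴ = (0.200)²(3.321)⁴ = 4.864.
F_NMS-198/F_NMS-5503 = (L_NMS-198/L_NMS-5503)/(d_NMS-198/d_NMS-5503)² = 4.864/(0.250)² = 77.82.

77.8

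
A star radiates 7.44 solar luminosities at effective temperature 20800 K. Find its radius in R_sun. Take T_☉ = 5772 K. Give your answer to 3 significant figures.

0.210 R_sun

R/R_☉ = √(L/L_☉) / (T/T_☉)² = √(7.44) / (3.604)²
       = 2.728 / 12.99 = 0.2100.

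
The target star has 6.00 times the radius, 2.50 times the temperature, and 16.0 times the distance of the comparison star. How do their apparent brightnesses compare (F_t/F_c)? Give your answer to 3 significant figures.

L_t/L_c = (R_t/R_c)²(T_t/T_c)⁴ = (6.00)² × (2.50)⁴ = 1406.
F_t/F_c = (L_t/L_c)/(d_t/d_c)² = 1406 / (16.0)² = 5.493.

5.49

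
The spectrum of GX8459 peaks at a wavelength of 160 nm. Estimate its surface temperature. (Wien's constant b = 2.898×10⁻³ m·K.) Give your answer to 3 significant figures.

T = b/λ_max = 2.898×10⁻³ / (160×10⁻⁹) = 1.811×10^4 K.

1.81×10^4 K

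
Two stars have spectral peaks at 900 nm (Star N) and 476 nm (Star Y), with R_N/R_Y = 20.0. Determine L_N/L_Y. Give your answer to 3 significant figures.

31.3

Wien's law gives T ∝ 1/λ_max, so T_N/T_Y = λ_Y/λ_N = 476/900 = 0.5289.
Then L ∝ R²T⁴ gives L_N/L_Y = (20.0)² × (0.5289)⁴ = 400.0 × 0.07825 = 31.30.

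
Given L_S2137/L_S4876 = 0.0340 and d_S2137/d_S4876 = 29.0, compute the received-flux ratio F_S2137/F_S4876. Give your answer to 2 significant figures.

4.0×10^-5

F = L/(4πd²), so F_S2137/F_S4876 = (L_S2137/L_S4876) / (d_S2137/d_S4876)²
= 0.0340 / (29.0)² = 0.0340 / 841.0 = 4.043×10^-5.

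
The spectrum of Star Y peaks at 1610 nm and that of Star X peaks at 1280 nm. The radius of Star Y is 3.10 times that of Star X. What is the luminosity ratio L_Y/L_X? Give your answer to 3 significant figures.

3.84

Wien's law gives T ∝ 1/λ_max, so T_Y/T_X = λ_X/λ_Y = 1280/1610 = 0.7950.
Then L ∝ R²T⁴ gives L_Y/L_X = (3.10)² × (0.7950)⁴ = 9.610 × 0.3995 = 3.839.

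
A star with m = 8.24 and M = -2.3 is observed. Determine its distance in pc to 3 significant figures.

m − M = 5 log₁₀(d/10 pc)
8.24 − (-2.3) = 10.54 = 5 log₁₀(d/10)
d = 10 × 10^(10.54/5) = 10 × 10^2.108 = 1282 pc.

1.28×10^3 pc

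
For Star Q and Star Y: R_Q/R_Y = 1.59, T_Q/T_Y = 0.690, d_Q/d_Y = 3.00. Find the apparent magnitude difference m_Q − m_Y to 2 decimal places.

L_Q/L_Y = (1.59)²(0.690)⁴ = 0.5730.
F_Q/F_Y = (L_Q/L_Y)/(d_Q/d_Y)² = 0.5730/9.000 = 0.06367.
m_Q − m_Y = −2.5 log₁₀(0.06367) = 2.99.

2.99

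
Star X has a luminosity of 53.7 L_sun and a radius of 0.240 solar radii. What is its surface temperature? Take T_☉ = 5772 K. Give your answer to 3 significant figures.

T/T_☉ = (L/L_☉)^(1/4) / (R/R_☉)^(1/2)
T = 5772 × (53.7)^(1/4) / √(0.240) = 5772 × 2.707 / 0.4899 = 3.189×10^4 K.

3.19×10^4 K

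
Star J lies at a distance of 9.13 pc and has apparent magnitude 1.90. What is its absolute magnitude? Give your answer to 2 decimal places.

2.10

M = m − 5 log₁₀(d/10 pc) = 1.90 − 5 log₁₀(9.13/10)
  = 1.90 − 5 × -0.040 = 1.90 − -0.20 = 2.10.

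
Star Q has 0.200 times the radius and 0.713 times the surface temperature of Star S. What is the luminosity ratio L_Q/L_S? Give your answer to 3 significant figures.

0.0103

From the Stefan–Boltzmann law, L ∝ R²T⁴, so
L_Q/L_S = (R_Q/R_S)² (T_Q/T_S)⁴ = (0.200)² × (0.713)⁴ = 0.04000 × 0.2584 = 0.01034.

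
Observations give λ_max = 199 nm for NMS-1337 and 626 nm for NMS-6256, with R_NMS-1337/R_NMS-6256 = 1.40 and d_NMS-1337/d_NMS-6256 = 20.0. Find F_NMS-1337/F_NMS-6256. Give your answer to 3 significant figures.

Wien's law: T_NMS-1337/T_NMS-6256 = λ_NMS-6256/λ_NMS-1337 = 626/199 = 3.146.
L_NMS-1337/L_NMS-6256 = (R_NMS-1337/R_NMS-6256)²(T_NMS-1337/T_NMS-6256)⁴ = (1.40)²(3.146)⁴ = 191.9.
F_NMS-1337/F_NMS-6256 = (L_NMS-1337/L_NMS-6256)/(d_NMS-1337/d_NMS-6256)² = 191.9/(20.0)² = 0.4798.

0.480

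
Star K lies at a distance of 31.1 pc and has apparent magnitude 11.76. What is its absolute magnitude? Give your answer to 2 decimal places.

M = m − 5 log₁₀(d/10 pc) = 11.76 − 5 log₁₀(31.1/10)
  = 11.76 − 5 × 0.493 = 11.76 − 2.46 = 9.30.

9.30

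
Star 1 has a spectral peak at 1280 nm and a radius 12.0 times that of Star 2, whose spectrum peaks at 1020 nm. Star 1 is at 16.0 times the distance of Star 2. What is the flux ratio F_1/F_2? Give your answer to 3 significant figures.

0.227

Wien's law: T_1/T_2 = λ_2/λ_1 = 1020/1280 = 0.7969.
L_1/L_2 = (R_1/R_2)²(T_1/T_2)⁴ = (12.0)²(0.7969)⁴ = 58.07.
F_1/F_2 = (L_1/L_2)/(d_1/d_2)² = 58.07/(16.0)² = 0.2268.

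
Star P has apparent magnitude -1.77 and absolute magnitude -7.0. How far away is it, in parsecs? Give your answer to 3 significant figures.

111 pc

m − M = 5 log₁₀(d/10 pc)
-1.77 − (-7.0) = 5.23 = 5 log₁₀(d/10)
d = 10 × 10^(5.23/5) = 10 × 10^1.046 = 111.2 pc.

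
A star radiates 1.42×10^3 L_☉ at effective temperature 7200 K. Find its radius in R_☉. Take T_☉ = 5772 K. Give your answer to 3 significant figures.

R/R_☉ = √(L/L_☉) / (T/T_☉)² = √(1.42×10^3) / (1.247)²
       = 37.68 / 1.556 = 24.22.

24.2 R_☉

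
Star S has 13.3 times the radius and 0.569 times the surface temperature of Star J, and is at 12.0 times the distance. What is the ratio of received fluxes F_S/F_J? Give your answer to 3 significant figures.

L_S/L_J = (R_S/R_J)²(T_S/T_J)⁴ = (13.3)² × (0.569)⁴ = 18.54.
F_S/F_J = (L_S/L_J)/(d_S/d_J)² = 18.54 / (12.0)² = 0.1288.

0.129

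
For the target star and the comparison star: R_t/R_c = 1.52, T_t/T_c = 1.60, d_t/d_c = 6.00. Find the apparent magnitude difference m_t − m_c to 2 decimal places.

0.94

L_t/L_c = (1.52)²(1.60)⁴ = 15.14.
F_t/F_c = (L_t/L_c)/(d_t/d_c)² = 15.14/36.00 = 0.4206.
m_t − m_c = −2.5 log₁₀(0.4206) = 0.94.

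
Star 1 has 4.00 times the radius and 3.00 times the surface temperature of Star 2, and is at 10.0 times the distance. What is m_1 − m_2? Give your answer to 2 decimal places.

L_1/L_2 = (4.00)²(3.00)⁴ = 1296.
F_1/F_2 = (L_1/L_2)/(d_1/d_2)² = 1296/100.0 = 12.96.
m_1 − m_2 = −2.5 log₁₀(12.96) = -2.78.

-2.78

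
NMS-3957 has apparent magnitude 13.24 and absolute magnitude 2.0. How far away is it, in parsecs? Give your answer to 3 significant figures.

m − M = 5 log₁₀(d/10 pc)
13.24 − (2.0) = 11.24 = 5 log₁₀(d/10)
d = 10 × 10^(11.24/5) = 10 × 10^2.248 = 1770 pc.

1.77×10^3 pc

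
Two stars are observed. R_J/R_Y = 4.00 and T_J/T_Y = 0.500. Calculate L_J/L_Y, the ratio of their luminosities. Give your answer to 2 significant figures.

1.0

From the Stefan–Boltzmann law, L ∝ R²T⁴, so
L_J/L_Y = (R_J/R_Y)² (T_J/T_Y)⁴ = (4.00)² × (0.500)⁴ = 16.00 × 0.06250 = 1.000.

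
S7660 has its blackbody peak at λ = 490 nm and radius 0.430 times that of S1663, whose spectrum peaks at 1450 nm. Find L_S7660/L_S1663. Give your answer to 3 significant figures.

14.2

Wien's law gives T ∝ 1/λ_max, so T_S7660/T_S1663 = λ_S1663/λ_S7660 = 1450/490 = 2.959.
Then L ∝ R²T⁴ gives L_S7660/L_S1663 = (0.430)² × (2.959)⁴ = 0.1849 × 76.68 = 14.18.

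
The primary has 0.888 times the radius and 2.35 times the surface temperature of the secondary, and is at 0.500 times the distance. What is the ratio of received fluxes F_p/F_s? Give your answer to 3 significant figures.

96.2

L_p/L_s = (R_p/R_s)²(T_p/T_s)⁴ = (0.888)² × (2.35)⁴ = 24.05.
F_p/F_s = (L_p/L_s)/(d_p/d_s)² = 24.05 / (0.500)² = 96.20.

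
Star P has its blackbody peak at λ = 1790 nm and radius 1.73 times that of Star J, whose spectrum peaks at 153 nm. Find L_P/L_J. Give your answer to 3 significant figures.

1.60×10^-4

Wien's law gives T ∝ 1/λ_max, so T_P/T_J = λ_J/λ_P = 153/1790 = 0.08547.
Then L ∝ R²T⁴ gives L_P/L_J = (1.73)² × (0.08547)⁴ = 2.993 × 5.338×10^-5 = 1.598×10^-4.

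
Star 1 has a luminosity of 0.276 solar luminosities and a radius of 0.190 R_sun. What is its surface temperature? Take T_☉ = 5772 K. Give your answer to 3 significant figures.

T/T_☉ = (L/L_☉)^(1/4) / (R/R_☉)^(1/2)
T = 5772 × (0.276)^(1/4) / √(0.190) = 5772 × 0.7248 / 0.4359 = 9598 K.

9.60×10^3 K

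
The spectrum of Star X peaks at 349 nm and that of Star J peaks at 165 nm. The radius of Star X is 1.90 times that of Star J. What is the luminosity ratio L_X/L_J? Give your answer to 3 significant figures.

Wien's law gives T ∝ 1/λ_max, so T_X/T_J = λ_J/λ_X = 165/349 = 0.4728.
Then L ∝ R²T⁴ gives L_X/L_J = (1.90)² × (0.4728)⁴ = 3.610 × 0.04996 = 0.1804.

0.180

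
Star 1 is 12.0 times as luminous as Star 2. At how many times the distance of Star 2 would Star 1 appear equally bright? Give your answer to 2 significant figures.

3.5

Equal flux requires L_1/d_1² = L_2/d_2², so d_1/d_2 = √(L_1/L_2)
= √(12.0) = 3.464.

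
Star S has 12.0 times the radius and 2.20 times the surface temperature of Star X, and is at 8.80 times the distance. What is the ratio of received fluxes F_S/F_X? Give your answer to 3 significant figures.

L_S/L_X = (R_S/R_X)²(T_S/T_X)⁴ = (12.0)² × (2.20)⁴ = 3373.
F_S/F_X = (L_S/L_X)/(d_S/d_X)² = 3373 / (8.80)² = 43.56.

43.6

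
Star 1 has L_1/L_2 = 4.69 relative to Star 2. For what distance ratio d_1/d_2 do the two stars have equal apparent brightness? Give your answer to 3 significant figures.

Equal flux requires L_1/d_1² = L_2/d_2², so d_1/d_2 = √(L_1/L_2)
= √(4.69) = 2.166.

2.17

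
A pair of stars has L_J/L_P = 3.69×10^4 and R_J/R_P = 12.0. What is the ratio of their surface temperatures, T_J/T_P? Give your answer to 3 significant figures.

4.00

L ∝ R²T⁴ gives T ∝ (L/R²)^(1/4), so
T_J/T_P = (3.69×10^4 / 12.0²)^(1/4) = (256.2)^(1/4) = 4.001.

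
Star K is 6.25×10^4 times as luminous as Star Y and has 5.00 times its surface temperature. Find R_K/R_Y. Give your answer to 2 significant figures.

L ∝ R²T⁴ gives R ∝ √L / T², so
R_K/R_Y = √(6.25×10^4) / (5.00)² = 250.0 / 25.00 = 10.00.

10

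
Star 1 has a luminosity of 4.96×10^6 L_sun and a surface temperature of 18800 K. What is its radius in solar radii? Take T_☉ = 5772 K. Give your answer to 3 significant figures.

R/R_☉ = √(L/L_☉) / (T/T_☉)² = √(4.96×10^6) / (3.257)²
       = 2227 / 10.61 = 209.9.

210 solar radii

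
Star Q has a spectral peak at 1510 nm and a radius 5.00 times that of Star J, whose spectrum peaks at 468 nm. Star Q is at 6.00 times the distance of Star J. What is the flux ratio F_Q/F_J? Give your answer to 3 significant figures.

0.00641

Wien's law: T_Q/T_J = λ_J/λ_Q = 468/1510 = 0.3099.
L_Q/L_J = (R_Q/R_J)²(T_Q/T_J)⁴ = (5.00)²(0.3099)⁴ = 0.2307.
F_Q/F_J = (L_Q/L_J)/(d_Q/d_J)² = 0.2307/(6.00)² = 0.006408.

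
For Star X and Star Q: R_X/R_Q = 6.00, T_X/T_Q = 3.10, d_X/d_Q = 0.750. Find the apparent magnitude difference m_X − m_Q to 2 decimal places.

-9.43

L_X/L_Q = (6.00)²(3.10)⁴ = 3325.
F_X/F_Q = (L_X/L_Q)/(d_X/d_Q)² = 3325/0.5625 = 5911.
m_X − m_Q = −2.5 log₁₀(5911) = -9.43.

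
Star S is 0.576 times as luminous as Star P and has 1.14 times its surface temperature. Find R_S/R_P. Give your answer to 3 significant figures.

L ∝ R²T⁴ gives R ∝ √L / T², so
R_S/R_P = √(0.576) / (1.14)² = 0.7589 / 1.300 = 0.5840.

0.584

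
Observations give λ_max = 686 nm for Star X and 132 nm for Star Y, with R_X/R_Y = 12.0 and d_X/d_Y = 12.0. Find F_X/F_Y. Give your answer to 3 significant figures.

0.00137

Wien's law: T_X/T_Y = λ_Y/λ_X = 132/686 = 0.1924.
L_X/L_Y = (R_X/R_Y)²(T_X/T_Y)⁴ = (12.0)²(0.1924)⁴ = 0.1974.
F_X/F_Y = (L_X/L_Y)/(d_X/d_Y)² = 0.1974/(12.0)² = 0.001371.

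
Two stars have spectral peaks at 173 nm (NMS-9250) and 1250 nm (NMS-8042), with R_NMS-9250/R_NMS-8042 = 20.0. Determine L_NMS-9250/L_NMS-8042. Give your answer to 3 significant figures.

Wien's law gives T ∝ 1/λ_max, so T_NMS-9250/T_NMS-8042 = λ_NMS-8042/λ_NMS-9250 = 1250/173 = 7.225.
Then L ∝ R²T⁴ gives L_NMS-9250/L_NMS-8042 = (20.0)² × (7.225)⁴ = 400.0 × 2726 = 1.090×10^6.

1.09×10^6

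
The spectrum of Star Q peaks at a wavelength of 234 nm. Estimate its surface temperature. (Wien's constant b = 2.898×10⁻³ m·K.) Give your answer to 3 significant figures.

1.24×10^4 K

T = b/λ_max = 2.898×10⁻³ / (234×10⁻⁹) = 1.238×10^4 K.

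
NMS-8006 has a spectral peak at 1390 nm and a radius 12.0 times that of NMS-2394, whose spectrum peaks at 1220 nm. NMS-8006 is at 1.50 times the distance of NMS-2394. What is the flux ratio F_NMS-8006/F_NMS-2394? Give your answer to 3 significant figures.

38.0

Wien's law: T_NMS-8006/T_NMS-2394 = λ_NMS-2394/λ_NMS-8006 = 1220/1390 = 0.8777.
L_NMS-8006/L_NMS-2394 = (R_NMS-8006/R_NMS-2394)²(T_NMS-8006/T_NMS-2394)⁴ = (12.0)²(0.8777)⁴ = 85.46.
F_NMS-8006/F_NMS-2394 = (L_NMS-8006/L_NMS-2394)/(d_NMS-8006/d_NMS-2394)² = 85.46/(1.50)² = 37.98.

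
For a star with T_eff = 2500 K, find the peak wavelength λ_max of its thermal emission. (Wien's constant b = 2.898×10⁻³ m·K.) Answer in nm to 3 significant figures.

1.16×10^3 nm

λ_max = b/T = 2.898×10⁻³ / 2500 = 1.16×10^-6 m = 1159 nm.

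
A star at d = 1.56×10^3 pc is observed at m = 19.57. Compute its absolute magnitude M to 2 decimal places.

M = m − 5 log₁₀(d/10 pc) = 19.57 − 5 log₁₀(1.56×10^3/10)
  = 19.57 − 5 × 2.193 = 19.57 − 10.97 = 8.60.

8.60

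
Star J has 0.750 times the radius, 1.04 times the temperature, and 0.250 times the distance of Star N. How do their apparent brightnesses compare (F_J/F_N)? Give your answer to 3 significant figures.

10.5

L_J/L_N = (R_J/R_N)²(T_J/T_N)⁴ = (0.750)² × (1.04)⁴ = 0.6580.
F_J/F_N = (L_J/L_N)/(d_J/d_N)² = 0.6580 / (0.250)² = 10.53.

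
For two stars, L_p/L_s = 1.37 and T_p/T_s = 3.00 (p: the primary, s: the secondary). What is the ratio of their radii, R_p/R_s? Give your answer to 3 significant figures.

0.130

L ∝ R²T⁴ gives R ∝ √L / T², so
R_p/R_s = √(1.37) / (3.00)² = 1.170 / 9.000 = 0.1301.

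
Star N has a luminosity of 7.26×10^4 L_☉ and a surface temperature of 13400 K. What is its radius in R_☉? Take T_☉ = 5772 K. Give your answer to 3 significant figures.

50.0 R_☉

R/R_☉ = √(L/L_☉) / (T/T_☉)² = √(7.26×10^4) / (2.322)²
       = 269.4 / 5.390 = 49.99.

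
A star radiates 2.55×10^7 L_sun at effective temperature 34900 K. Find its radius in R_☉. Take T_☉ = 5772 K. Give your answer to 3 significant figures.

R/R_☉ = √(L/L_☉) / (T/T_☉)² = √(2.55×10^7) / (6.046)²
       = 5050 / 36.56 = 138.1.

138 R_☉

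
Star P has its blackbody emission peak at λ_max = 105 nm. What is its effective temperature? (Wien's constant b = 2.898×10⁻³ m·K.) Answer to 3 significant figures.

2.76×10^4 K

T = b/λ_max = 2.898×10⁻³ / (105×10⁻⁹) = 2.760×10^4 K.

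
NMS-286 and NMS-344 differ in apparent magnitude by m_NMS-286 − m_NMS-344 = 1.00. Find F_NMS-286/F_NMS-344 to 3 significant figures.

F_NMS-286/F_NMS-344 = 10^(−(m_NMS-286 − m_NMS-344)/2.5) = 10^(-1.00/2.5) = 10^-0.400 = 0.3981.

0.398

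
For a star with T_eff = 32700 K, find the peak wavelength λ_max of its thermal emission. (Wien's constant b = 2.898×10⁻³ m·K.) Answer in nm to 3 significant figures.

λ_max = b/T = 2.898×10⁻³ / 32700 = 8.86×10^-8 m = 88.62 nm.

88.6 nm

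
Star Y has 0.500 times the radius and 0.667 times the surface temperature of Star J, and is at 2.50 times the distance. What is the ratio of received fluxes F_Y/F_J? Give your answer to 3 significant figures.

0.00792

L_Y/L_J = (R_Y/R_J)²(T_Y/T_J)⁴ = (0.500)² × (0.667)⁴ = 0.04948.
F_Y/F_J = (L_Y/L_J)/(d_Y/d_J)² = 0.04948 / (2.50)² = 0.007917.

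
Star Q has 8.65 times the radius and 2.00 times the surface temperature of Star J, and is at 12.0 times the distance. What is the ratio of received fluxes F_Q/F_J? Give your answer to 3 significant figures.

L_Q/L_J = (R_Q/R_J)²(T_Q/T_J)⁴ = (8.65)² × (2.00)⁴ = 1197.
F_Q/F_J = (L_Q/L_J)/(d_Q/d_J)² = 1197 / (12.0)² = 8.314.

8.31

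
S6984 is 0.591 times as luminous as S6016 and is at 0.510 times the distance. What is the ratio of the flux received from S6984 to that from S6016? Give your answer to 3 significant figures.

F = L/(4πd²), so F_S6984/F_S6016 = (L_S6984/L_S6016) / (d_S6984/d_S6016)²
= 0.591 / (0.510)² = 0.591 / 0.2601 = 2.272.

2.27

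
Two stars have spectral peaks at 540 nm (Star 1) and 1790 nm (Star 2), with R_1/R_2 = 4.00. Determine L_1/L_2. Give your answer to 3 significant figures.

1.93×10^3

Wien's law gives T ∝ 1/λ_max, so T_1/T_2 = λ_2/λ_1 = 1790/540 = 3.315.
Then L ∝ R²T⁴ gives L_1/L_2 = (4.00)² × (3.315)⁴ = 16.00 × 120.7 = 1932.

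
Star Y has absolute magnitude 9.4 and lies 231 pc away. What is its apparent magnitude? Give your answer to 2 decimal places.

m = M + 5 log₁₀(d/10 pc) = 9.4 + 5 log₁₀(231/10)
  = 9.4 + 5 × 1.364 = 9.4 + 6.82 = 16.22.

16.22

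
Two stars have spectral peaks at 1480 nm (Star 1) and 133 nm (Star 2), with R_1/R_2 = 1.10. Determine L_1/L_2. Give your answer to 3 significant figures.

7.89×10^-5

Wien's law gives T ∝ 1/λ_max, so T_1/T_2 = λ_2/λ_1 = 133/1480 = 0.08986.
Then L ∝ R²T⁴ gives L_1/L_2 = (1.10)² × (0.08986)⁴ = 1.210 × 6.522×10^-5 = 7.891×10^-5.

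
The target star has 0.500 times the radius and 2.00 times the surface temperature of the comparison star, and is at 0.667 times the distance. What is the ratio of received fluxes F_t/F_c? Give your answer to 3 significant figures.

8.99

L_t/L_c = (R_t/R_c)²(T_t/T_c)⁴ = (0.500)² × (2.00)⁴ = 4.000.
F_t/F_c = (L_t/L_c)/(d_t/d_c)² = 4.000 / (0.667)² = 8.991.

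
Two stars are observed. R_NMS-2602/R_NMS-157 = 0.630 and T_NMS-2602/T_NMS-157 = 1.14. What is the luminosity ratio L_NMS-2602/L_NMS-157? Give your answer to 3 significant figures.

0.670

From the Stefan–Boltzmann law, L ∝ R²T⁴, so
L_NMS-2602/L_NMS-157 = (R_NMS-2602/R_NMS-157)² (T_NMS-2602/T_NMS-157)⁴ = (0.630)² × (1.14)⁴ = 0.3969 × 1.689 = 0.6703.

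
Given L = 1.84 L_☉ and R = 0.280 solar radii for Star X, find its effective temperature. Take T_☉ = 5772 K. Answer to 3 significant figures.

1.27×10^4 K

T/T_☉ = (L/L_☉)^(1/4) / (R/R_☉)^(1/2)
T = 5772 × (1.84)^(1/4) / √(0.280) = 5772 × 1.165 / 0.5292 = 1.270×10^4 K.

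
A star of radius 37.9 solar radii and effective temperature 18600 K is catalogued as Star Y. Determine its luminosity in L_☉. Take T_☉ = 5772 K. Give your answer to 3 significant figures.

L/L_☉ = (R/R_☉)² (T/T_☉)⁴ = (37.9)² × (18600/5772)⁴
       = 1436 × (3.222)⁴ = 1436 × 107.8 = 1.549×10^5.

1.55×10^5 L_☉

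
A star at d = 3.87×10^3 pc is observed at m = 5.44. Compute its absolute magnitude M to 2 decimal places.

-7.50

M = m − 5 log₁₀(d/10 pc) = 5.44 − 5 log₁₀(3.87×10^3/10)
  = 5.44 − 5 × 2.588 = 5.44 − 12.94 = -7.50.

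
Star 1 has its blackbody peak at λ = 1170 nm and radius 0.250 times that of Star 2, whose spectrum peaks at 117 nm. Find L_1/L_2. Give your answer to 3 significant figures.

Wien's law gives T ∝ 1/λ_max, so T_1/T_2 = λ_2/λ_1 = 117/1170 = 0.1000.
Then L ∝ R²T⁴ gives L_1/L_2 = (0.250)² × (0.1000)⁴ = 0.06250 × 1.000×10^-4 = 6.250×10^-6.

6.25×10^-6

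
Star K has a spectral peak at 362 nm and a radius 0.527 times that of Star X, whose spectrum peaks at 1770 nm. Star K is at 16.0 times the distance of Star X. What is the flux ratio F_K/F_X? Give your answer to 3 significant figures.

0.620

Wien's law: T_K/T_X = λ_X/λ_K = 1770/362 = 4.890.
L_K/L_X = (R_K/R_X)²(T_K/T_X)⁴ = (0.527)²(4.890)⁴ = 158.7.
F_K/F_X = (L_K/L_X)/(d_K/d_X)² = 158.7/(16.0)² = 0.6201.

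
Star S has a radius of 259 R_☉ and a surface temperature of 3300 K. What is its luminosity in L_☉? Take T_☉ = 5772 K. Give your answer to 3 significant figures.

7.17×10^3 L_☉

L/L_☉ = (R/R_☉)² (T/T_☉)⁴ = (259)² × (3300/5772)⁴
       = 6.708×10^4 × (0.5717)⁴ = 6.708×10^4 × 0.1068 = 7167.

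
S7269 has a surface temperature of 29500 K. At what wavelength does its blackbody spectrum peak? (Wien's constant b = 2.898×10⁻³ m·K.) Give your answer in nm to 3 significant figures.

98.2 nm

λ_max = b/T = 2.898×10⁻³ / 29500 = 9.82×10^-8 m = 98.24 nm.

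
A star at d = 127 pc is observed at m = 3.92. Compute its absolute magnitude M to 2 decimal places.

M = m − 5 log₁₀(d/10 pc) = 3.92 − 5 log₁₀(127/10)
  = 3.92 − 5 × 1.104 = 3.92 − 5.52 = -1.60.

-1.60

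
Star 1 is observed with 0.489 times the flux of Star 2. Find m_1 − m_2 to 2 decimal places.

0.78

m_1 − m_2 = −2.5 log₁₀(F_1/F_2) = −2.5 log₁₀(0.489) = −2.5 × (-0.311) = 0.777.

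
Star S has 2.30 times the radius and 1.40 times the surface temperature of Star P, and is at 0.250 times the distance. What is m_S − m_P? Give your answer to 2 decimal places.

-6.28

L_S/L_P = (2.30)²(1.40)⁴ = 20.32.
F_S/F_P = (L_S/L_P)/(d_S/d_P)² = 20.32/0.06250 = 325.2.
m_S − m_P = −2.5 log₁₀(325.2) = -6.28.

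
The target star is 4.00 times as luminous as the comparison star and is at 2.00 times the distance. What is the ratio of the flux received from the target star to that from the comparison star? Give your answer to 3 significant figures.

1.00

F = L/(4πd²), so F_t/F_c = (L_t/L_c) / (d_t/d_c)²
= 4.00 / (2.00)² = 4.00 / 4.000 = 1.000.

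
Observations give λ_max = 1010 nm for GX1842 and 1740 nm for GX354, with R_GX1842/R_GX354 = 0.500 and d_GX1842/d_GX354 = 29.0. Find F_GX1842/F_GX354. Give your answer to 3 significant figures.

Wien's law: T_GX1842/T_GX354 = λ_GX354/λ_GX1842 = 1740/1010 = 1.723.
L_GX1842/L_GX354 = (R_GX1842/R_GX354)²(T_GX1842/T_GX354)⁴ = (0.500)²(1.723)⁴ = 2.202.
F_GX1842/F_GX354 = (L_GX1842/L_GX354)/(d_GX1842/d_GX354)² = 2.202/(29.0)² = 0.002619.

0.00262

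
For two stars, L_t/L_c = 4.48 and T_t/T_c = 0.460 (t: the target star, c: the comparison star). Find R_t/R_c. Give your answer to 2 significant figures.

L ∝ R²T⁴ gives R ∝ √L / T², so
R_t/R_c = √(4.48) / (0.460)² = 2.117 / 0.2116 = 10.00.

10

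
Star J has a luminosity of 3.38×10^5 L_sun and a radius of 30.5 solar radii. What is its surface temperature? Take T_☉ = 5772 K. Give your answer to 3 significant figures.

2.52×10^4 K

T/T_☉ = (L/L_☉)^(1/4) / (R/R_☉)^(1/2)
T = 5772 × (3.38×10^5)^(1/4) / √(30.5) = 5772 × 24.11 / 5.523 = 2.520×10^4 K.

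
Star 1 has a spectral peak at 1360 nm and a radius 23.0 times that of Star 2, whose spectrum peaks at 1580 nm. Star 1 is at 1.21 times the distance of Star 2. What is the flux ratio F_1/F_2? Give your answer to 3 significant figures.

658

Wien's law: T_1/T_2 = λ_2/λ_1 = 1580/1360 = 1.162.
L_1/L_2 = (R_1/R_2)²(T_1/T_2)⁴ = (23.0)²(1.162)⁴ = 963.7.
F_1/F_2 = (L_1/L_2)/(d_1/d_2)² = 963.7/(1.21)² = 658.2.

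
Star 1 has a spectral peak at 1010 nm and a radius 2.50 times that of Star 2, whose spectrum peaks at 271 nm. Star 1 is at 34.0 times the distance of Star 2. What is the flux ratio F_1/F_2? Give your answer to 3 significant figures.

2.80×10^-5

Wien's law: T_1/T_2 = λ_2/λ_1 = 271/1010 = 0.2683.
L_1/L_2 = (R_1/R_2)²(T_1/T_2)⁴ = (2.50)²(0.2683)⁴ = 0.03239.
F_1/F_2 = (L_1/L_2)/(d_1/d_2)² = 0.03239/(34.0)² = 2.802×10^-5.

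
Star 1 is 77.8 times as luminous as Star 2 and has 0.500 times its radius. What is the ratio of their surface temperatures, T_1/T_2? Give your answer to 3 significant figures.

L ∝ R²T⁴ gives T ∝ (L/R²)^(1/4), so
T_1/T_2 = (77.8 / 0.500²)^(1/4) = (311.2)^(1/4) = 4.200.

4.20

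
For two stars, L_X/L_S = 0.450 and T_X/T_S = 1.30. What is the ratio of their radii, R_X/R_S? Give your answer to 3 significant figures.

L ∝ R²T⁴ gives R ∝ √L / T², so
R_X/R_S = √(0.450) / (1.30)² = 0.6708 / 1.690 = 0.3969.

0.397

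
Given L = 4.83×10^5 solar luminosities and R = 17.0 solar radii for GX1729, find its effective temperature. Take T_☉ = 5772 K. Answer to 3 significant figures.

T/T_☉ = (L/L_☉)^(1/4) / (R/R_☉)^(1/2)
T = 5772 × (4.83×10^5)^(1/4) / √(17.0) = 5772 × 26.36 / 4.123 = 3.691×10^4 K.

3.69×10^4 K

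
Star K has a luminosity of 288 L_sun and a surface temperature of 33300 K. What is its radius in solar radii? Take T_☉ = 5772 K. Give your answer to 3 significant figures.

0.510 solar radii

R/R_☉ = √(L/L_☉) / (T/T_☉)² = √(288) / (5.769)²
       = 16.97 / 33.28 = 0.5099.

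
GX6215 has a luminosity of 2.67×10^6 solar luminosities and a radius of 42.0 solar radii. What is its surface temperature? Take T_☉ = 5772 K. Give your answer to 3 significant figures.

3.60×10^4 K

T/T_☉ = (L/L_☉)^(1/4) / (R/R_☉)^(1/2)
T = 5772 × (2.67×10^6)^(1/4) / √(42.0) = 5772 × 40.42 / 6.481 = 3.600×10^4 K.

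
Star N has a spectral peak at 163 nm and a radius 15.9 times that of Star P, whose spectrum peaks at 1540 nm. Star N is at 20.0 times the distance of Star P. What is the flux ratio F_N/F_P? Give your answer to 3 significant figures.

Wien's law: T_N/T_P = λ_P/λ_N = 1540/163 = 9.448.
L_N/L_P = (R_N/R_P)²(T_N/T_P)⁴ = (15.9)²(9.448)⁴ = 2.014×10^6.
F_N/F_P = (L_N/L_P)/(d_N/d_P)² = 2.014×10^6/(20.0)² = 5036.

5.04×10^3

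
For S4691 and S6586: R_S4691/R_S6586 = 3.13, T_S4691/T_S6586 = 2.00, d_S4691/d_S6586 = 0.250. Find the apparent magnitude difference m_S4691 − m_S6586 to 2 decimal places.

-8.50

L_S4691/L_S6586 = (3.13)²(2.00)⁴ = 156.8.
F_S4691/F_S6586 = (L_S4691/L_S6586)/(d_S4691/d_S6586)² = 156.8/0.06250 = 2508.
m_S4691 − m_S6586 = −2.5 log₁₀(2508) = -8.50.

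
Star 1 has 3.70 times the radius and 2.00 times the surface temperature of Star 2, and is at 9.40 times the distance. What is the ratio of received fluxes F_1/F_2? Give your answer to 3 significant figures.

2.48

L_1/L_2 = (R_1/R_2)²(T_1/T_2)⁴ = (3.70)² × (2.00)⁴ = 219.0.
F_1/F_2 = (L_1/L_2)/(d_1/d_2)² = 219.0 / (9.40)² = 2.479.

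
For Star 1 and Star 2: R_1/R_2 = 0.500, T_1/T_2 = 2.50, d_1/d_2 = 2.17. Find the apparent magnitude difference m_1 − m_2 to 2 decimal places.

L_1/L_2 = (0.500)²(2.50)⁴ = 9.766.
F_1/F_2 = (L_1/L_2)/(d_1/d_2)² = 9.766/4.709 = 2.074.
m_1 − m_2 = −2.5 log₁₀(2.074) = -0.79.

-0.79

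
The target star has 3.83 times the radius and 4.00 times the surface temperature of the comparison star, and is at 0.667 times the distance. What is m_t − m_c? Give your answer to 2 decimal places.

-9.82

L_t/L_c = (3.83)²(4.00)⁴ = 3755.
F_t/F_c = (L_t/L_c)/(d_t/d_c)² = 3755/0.4449 = 8441.
m_t − m_c = −2.5 log₁₀(8441) = -9.82.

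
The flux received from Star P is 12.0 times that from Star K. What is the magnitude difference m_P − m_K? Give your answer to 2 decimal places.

-2.70

m_P − m_K = −2.5 log₁₀(F_P/F_K) = −2.5 log₁₀(12.0) = −2.5 × (1.079) = -2.698.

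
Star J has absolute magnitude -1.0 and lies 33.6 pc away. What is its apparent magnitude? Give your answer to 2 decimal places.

1.63

m = M + 5 log₁₀(d/10 pc) = -1.0 + 5 log₁₀(33.6/10)
  = -1.0 + 5 × 0.526 = -1.0 + 2.63 = 1.63.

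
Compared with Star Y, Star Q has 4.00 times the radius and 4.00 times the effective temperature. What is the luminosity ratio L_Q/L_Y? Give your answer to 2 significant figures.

4.1×10^3

From the Stefan–Boltzmann law, L ∝ R²T⁴, so
L_Q/L_Y = (R_Q/R_Y)² (T_Q/T_Y)⁴ = (4.00)² × (4.00)⁴ = 16.00 × 256.0 = 4096.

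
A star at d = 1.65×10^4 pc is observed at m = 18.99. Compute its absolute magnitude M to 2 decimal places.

M = m − 5 log₁₀(d/10 pc) = 18.99 − 5 log₁₀(1.65×10^4/10)
  = 18.99 − 5 × 3.217 = 18.99 − 16.09 = 2.90.

2.90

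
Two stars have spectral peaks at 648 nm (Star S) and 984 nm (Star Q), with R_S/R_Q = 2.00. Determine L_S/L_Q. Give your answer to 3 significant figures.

21.3

Wien's law gives T ∝ 1/λ_max, so T_S/T_Q = λ_Q/λ_S = 984/648 = 1.519.
Then L ∝ R²T⁴ gives L_S/L_Q = (2.00)² × (1.519)⁴ = 4.000 × 5.317 = 21.27.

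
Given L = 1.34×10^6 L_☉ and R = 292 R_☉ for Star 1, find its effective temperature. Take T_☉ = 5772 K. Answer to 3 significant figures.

T/T_☉ = (L/L_☉)^(1/4) / (R/R_☉)^(1/2)
T = 5772 × (1.34×10^6)^(1/4) / √(292) = 5772 × 34.02 / 17.09 = 1.149×10^4 K.

1.15×10^4 K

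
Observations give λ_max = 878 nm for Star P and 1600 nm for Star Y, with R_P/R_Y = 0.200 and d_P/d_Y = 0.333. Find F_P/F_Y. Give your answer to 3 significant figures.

3.98

Wien's law: T_P/T_Y = λ_Y/λ_P = 1600/878 = 1.822.
L_P/L_Y = (R_P/R_Y)²(T_P/T_Y)⁴ = (0.200)²(1.822)⁴ = 0.4411.
F_P/F_Y = (L_P/L_Y)/(d_P/d_Y)² = 0.4411/(0.333)² = 3.978.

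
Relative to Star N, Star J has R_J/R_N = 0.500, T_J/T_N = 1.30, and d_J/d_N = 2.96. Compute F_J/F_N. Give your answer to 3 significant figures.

0.0815

L_J/L_N = (R_J/R_N)²(T_J/T_N)⁴ = (0.500)² × (1.30)⁴ = 0.7140.
F_J/F_N = (L_J/L_N)/(d_J/d_N)² = 0.7140 / (2.96)² = 0.08149.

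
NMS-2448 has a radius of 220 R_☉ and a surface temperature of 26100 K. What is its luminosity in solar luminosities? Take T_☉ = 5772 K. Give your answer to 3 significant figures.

2.02×10^7 solar luminosities

L/L_☉ = (R/R_☉)² (T/T_☉)⁴ = (220)² × (26100/5772)⁴
       = 4.840×10^4 × (4.522)⁴ = 4.840×10^4 × 418.1 = 2.023×10^7.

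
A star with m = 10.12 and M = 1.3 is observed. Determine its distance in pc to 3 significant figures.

581 pc

m − M = 5 log₁₀(d/10 pc)
10.12 − (1.3) = 8.82 = 5 log₁₀(d/10)
d = 10 × 10^(8.82/5) = 10 × 10^1.764 = 580.8 pc.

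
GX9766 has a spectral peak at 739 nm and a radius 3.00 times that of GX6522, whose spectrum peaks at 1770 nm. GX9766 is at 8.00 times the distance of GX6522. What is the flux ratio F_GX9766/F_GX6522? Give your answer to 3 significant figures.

Wien's law: T_GX9766/T_GX6522 = λ_GX6522/λ_GX9766 = 1770/739 = 2.395.
L_GX9766/L_GX6522 = (R_GX9766/R_GX6522)²(T_GX9766/T_GX6522)⁴ = (3.00)²(2.395)⁴ = 296.2.
F_GX9766/F_GX6522 = (L_GX9766/L_GX6522)/(d_GX9766/d_GX6522)² = 296.2/(8.00)² = 4.628.

4.63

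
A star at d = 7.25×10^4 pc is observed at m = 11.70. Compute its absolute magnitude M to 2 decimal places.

-7.60

M = m − 5 log₁₀(d/10 pc) = 11.70 − 5 log₁₀(7.25×10^4/10)
  = 11.70 − 5 × 3.860 = 11.70 − 19.30 = -7.60.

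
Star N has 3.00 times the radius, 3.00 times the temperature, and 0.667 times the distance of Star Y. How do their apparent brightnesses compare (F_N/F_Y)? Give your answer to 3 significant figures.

L_N/L_Y = (R_N/R_Y)²(T_N/T_Y)⁴ = (3.00)² × (3.00)⁴ = 729.0.
F_N/F_Y = (L_N/L_Y)/(d_N/d_Y)² = 729.0 / (0.667)² = 1639.

1.64×10^3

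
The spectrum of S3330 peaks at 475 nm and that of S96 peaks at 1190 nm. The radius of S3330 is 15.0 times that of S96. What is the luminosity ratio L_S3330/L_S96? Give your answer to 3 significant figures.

8.86×10^3

Wien's law gives T ∝ 1/λ_max, so T_S3330/T_S96 = λ_S96/λ_S3330 = 1190/475 = 2.505.
Then L ∝ R²T⁴ gives L_S3330/L_S96 = (15.0)² × (2.505)⁴ = 225.0 × 39.39 = 8863.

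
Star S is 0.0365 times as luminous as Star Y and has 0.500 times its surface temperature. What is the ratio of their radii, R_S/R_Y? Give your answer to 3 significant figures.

0.764

L ∝ R²T⁴ gives R ∝ √L / T², so
R_S/R_Y = √(0.0365) / (0.500)² = 0.1910 / 0.2500 = 0.7642.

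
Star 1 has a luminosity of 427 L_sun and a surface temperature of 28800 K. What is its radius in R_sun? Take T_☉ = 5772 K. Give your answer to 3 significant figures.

0.830 R_sun

R/R_☉ = √(L/L_☉) / (T/T_☉)² = √(427) / (4.990)²
       = 20.66 / 24.90 = 0.8300.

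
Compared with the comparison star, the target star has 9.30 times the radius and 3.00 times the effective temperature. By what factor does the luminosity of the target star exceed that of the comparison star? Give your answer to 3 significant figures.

From the Stefan–Boltzmann law, L ∝ R²T⁴, so
L_t/L_c = (R_t/R_c)² (T_t/T_c)⁴ = (9.30)² × (3.00)⁴ = 86.49 × 81.00 = 7006.

7.01×10^3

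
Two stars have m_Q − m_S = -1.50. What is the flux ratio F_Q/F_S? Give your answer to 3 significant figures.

F_Q/F_S = 10^(−(m_Q − m_S)/2.5) = 10^(1.50/2.5) = 10^0.600 = 3.981.

3.98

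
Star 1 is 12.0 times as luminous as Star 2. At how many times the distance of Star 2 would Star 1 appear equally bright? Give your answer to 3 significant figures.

Equal flux requires L_1/d_1² = L_2/d_2², so d_1/d_2 = √(L_1/L_2)
= √(12.0) = 3.464.

3.46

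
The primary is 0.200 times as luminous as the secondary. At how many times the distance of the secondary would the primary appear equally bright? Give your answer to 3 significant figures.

Equal flux requires L_p/d_p² = L_s/d_s², so d_p/d_s = √(L_p/L_s)
= √(0.200) = 0.4472.

0.447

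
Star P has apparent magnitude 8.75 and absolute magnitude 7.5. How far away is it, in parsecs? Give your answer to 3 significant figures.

17.8 pc

m − M = 5 log₁₀(d/10 pc)
8.75 − (7.5) = 1.25 = 5 log₁₀(d/10)
d = 10 × 10^(1.25/5) = 10 × 10^0.250 = 17.78 pc.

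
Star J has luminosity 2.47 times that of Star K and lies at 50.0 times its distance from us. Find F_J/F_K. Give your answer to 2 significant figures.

F = L/(4πd²), so F_J/F_K = (L_J/L_K) / (d_J/d_K)²
= 2.47 / (50.0)² = 2.47 / 2500 = 9.880×10^-4.

9.9×10^-4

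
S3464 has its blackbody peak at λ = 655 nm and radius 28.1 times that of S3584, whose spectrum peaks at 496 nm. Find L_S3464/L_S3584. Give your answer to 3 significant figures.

260

Wien's law gives T ∝ 1/λ_max, so T_S3464/T_S3584 = λ_S3584/λ_S3464 = 496/655 = 0.7573.
Then L ∝ R²T⁴ gives L_S3464/L_S3584 = (28.1)² × (0.7573)⁴ = 789.6 × 0.3288 = 259.6.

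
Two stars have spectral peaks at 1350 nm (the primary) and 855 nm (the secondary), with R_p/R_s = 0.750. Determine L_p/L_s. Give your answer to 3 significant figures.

Wien's law gives T ∝ 1/λ_max, so T_p/T_s = λ_s/λ_p = 855/1350 = 0.6333.
Then L ∝ R²T⁴ gives L_p/L_s = (0.750)² × (0.6333)⁴ = 0.5625 × 0.1609 = 0.09050.

0.0905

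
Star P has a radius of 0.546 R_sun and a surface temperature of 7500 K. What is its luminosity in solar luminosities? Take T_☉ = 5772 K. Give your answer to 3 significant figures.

0.850 solar luminosities

L/L_☉ = (R/R_☉)² (T/T_☉)⁴ = (0.546)² × (7500/5772)⁴
       = 0.2981 × (1.299)⁴ = 0.2981 × 2.851 = 0.8498.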